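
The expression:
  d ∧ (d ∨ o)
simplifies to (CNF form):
d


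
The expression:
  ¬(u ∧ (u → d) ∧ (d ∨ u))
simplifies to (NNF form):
¬d ∨ ¬u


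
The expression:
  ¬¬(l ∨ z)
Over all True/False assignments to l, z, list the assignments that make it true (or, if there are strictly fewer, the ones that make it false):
is false only for:
  l=False, z=False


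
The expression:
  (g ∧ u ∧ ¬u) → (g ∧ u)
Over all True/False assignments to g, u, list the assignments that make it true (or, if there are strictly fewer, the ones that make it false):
is always true.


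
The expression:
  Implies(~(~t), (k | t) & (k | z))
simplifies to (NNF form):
k | z | ~t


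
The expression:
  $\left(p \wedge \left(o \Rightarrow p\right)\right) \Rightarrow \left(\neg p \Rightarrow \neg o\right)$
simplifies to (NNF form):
$\text{True}$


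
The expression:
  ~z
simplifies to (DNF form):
~z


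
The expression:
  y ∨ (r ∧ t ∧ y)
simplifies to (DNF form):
y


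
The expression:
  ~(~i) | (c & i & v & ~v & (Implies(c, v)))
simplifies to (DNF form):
i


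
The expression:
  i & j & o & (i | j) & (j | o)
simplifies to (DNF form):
i & j & o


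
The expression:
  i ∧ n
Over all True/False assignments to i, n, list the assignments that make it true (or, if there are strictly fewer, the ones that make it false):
is true only for:
  i=True, n=True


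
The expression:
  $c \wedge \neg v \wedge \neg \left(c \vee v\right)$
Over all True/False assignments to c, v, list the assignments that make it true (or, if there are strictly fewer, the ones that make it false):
is never true.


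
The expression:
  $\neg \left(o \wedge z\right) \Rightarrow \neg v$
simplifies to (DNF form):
$\left(o \wedge z\right) \vee \neg v$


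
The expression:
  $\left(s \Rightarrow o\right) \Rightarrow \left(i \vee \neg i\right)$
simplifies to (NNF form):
$\text{True}$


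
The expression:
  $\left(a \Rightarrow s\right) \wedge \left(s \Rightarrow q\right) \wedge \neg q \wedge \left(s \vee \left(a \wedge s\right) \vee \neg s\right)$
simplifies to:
$\neg a \wedge \neg q \wedge \neg s$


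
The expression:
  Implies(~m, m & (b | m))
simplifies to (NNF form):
m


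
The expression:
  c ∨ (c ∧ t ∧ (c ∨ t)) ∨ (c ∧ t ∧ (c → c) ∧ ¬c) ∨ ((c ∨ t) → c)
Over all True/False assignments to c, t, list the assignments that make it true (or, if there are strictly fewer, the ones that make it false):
is false only for:
  c=False, t=True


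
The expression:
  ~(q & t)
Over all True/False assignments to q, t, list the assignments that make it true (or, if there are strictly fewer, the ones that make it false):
is false only for:
  q=True, t=True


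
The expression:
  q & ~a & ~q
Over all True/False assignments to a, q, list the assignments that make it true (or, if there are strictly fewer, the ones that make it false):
is never true.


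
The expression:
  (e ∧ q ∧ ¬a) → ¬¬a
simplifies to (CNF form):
a ∨ ¬e ∨ ¬q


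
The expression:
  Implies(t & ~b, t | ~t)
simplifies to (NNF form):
True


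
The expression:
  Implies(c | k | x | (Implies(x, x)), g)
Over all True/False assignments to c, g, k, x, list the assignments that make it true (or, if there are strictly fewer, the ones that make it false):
is true only for:
  c=False, g=True, k=False, x=False;
  c=False, g=True, k=False, x=True;
  c=False, g=True, k=True, x=False;
  c=False, g=True, k=True, x=True;
  c=True, g=True, k=False, x=False;
  c=True, g=True, k=False, x=True;
  c=True, g=True, k=True, x=False;
  c=True, g=True, k=True, x=True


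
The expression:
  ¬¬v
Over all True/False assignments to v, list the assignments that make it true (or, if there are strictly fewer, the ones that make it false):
is true only for:
  v=True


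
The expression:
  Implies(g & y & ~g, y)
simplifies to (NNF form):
True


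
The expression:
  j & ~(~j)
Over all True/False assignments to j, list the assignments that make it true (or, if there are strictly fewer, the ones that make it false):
is true only for:
  j=True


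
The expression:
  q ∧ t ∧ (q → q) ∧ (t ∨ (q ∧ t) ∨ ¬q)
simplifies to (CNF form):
q ∧ t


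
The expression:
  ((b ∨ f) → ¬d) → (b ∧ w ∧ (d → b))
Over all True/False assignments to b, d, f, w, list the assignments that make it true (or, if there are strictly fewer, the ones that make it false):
is true only for:
  b=False, d=True, f=True, w=False;
  b=False, d=True, f=True, w=True;
  b=True, d=False, f=False, w=True;
  b=True, d=False, f=True, w=True;
  b=True, d=True, f=False, w=False;
  b=True, d=True, f=False, w=True;
  b=True, d=True, f=True, w=False;
  b=True, d=True, f=True, w=True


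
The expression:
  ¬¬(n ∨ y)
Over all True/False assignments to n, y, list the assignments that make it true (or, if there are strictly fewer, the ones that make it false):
is false only for:
  n=False, y=False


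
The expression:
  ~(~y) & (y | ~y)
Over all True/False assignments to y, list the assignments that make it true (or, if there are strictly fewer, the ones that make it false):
is true only for:
  y=True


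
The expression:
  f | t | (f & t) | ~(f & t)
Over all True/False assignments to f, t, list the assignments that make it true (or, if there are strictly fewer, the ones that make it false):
is always true.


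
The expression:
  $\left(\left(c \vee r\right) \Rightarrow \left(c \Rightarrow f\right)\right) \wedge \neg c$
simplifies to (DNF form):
$\neg c$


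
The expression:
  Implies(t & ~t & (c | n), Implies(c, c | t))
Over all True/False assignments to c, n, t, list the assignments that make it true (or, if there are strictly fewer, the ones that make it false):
is always true.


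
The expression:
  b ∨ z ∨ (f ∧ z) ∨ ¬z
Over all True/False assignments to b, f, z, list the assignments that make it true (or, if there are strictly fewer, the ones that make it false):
is always true.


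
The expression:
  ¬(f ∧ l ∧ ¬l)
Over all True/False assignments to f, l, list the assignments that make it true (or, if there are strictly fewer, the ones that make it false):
is always true.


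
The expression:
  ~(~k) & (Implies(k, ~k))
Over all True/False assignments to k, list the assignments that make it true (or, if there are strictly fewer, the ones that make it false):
is never true.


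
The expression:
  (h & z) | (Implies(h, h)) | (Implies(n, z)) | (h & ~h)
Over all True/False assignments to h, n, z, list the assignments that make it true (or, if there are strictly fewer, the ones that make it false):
is always true.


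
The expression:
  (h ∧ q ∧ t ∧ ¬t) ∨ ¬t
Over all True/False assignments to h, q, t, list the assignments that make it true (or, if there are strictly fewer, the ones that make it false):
is true only for:
  h=False, q=False, t=False;
  h=False, q=True, t=False;
  h=True, q=False, t=False;
  h=True, q=True, t=False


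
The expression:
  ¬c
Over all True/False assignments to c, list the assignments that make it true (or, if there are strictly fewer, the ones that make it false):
is true only for:
  c=False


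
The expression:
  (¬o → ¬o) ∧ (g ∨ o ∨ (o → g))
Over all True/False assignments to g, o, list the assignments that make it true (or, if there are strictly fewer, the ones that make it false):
is always true.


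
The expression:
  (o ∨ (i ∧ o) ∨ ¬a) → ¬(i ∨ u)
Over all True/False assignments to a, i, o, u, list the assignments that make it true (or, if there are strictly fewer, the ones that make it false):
is true only for:
  a=False, i=False, o=False, u=False;
  a=False, i=False, o=True, u=False;
  a=True, i=False, o=False, u=False;
  a=True, i=False, o=False, u=True;
  a=True, i=False, o=True, u=False;
  a=True, i=True, o=False, u=False;
  a=True, i=True, o=False, u=True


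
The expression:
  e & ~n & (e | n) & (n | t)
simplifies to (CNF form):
e & t & ~n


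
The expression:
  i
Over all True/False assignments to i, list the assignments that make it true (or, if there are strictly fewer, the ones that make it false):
is true only for:
  i=True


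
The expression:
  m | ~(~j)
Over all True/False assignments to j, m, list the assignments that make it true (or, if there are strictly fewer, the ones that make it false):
is false only for:
  j=False, m=False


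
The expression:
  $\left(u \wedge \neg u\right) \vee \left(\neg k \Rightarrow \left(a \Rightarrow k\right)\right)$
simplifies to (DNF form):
$k \vee \neg a$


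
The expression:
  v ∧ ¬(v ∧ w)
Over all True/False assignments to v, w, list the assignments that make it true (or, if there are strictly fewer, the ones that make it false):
is true only for:
  v=True, w=False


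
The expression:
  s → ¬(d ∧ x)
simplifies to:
¬d ∨ ¬s ∨ ¬x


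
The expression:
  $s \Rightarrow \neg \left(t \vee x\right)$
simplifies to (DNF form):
$\left(\neg t \wedge \neg x\right) \vee \neg s$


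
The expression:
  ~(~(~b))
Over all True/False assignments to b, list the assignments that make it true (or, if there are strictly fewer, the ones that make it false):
is true only for:
  b=False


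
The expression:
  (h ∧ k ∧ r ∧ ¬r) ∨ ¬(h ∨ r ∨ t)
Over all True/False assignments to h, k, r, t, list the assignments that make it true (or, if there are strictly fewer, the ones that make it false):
is true only for:
  h=False, k=False, r=False, t=False;
  h=False, k=True, r=False, t=False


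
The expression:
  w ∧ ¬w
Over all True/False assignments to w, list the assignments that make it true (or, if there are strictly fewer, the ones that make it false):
is never true.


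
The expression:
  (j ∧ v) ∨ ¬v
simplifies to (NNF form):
j ∨ ¬v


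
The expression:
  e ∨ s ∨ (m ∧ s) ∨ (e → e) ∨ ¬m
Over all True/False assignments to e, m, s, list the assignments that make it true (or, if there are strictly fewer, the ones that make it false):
is always true.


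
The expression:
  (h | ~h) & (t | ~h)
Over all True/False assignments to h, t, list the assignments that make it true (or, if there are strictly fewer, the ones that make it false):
is false only for:
  h=True, t=False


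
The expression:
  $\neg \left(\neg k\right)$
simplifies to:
$k$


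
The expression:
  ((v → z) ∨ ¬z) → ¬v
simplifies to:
¬v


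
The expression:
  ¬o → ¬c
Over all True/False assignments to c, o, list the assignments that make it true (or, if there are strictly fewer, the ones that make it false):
is false only for:
  c=True, o=False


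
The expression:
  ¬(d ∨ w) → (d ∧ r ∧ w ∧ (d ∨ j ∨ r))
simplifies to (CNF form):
d ∨ w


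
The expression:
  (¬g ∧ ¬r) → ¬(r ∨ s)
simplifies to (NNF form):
g ∨ r ∨ ¬s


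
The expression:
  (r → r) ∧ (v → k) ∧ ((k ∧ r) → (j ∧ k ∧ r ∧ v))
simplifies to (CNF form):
(k ∨ ¬v) ∧ (j ∨ ¬r ∨ ¬v) ∧ (v ∨ ¬k ∨ ¬r)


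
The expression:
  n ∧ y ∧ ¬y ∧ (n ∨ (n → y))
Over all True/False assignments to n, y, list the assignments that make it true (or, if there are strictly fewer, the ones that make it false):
is never true.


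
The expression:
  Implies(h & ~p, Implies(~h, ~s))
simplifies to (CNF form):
True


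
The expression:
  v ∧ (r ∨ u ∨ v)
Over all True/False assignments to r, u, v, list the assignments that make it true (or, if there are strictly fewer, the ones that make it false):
is true only for:
  r=False, u=False, v=True;
  r=False, u=True, v=True;
  r=True, u=False, v=True;
  r=True, u=True, v=True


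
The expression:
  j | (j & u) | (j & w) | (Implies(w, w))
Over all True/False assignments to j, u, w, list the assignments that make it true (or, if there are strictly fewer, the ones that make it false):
is always true.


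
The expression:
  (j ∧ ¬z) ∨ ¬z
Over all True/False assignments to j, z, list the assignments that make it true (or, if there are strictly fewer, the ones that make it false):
is true only for:
  j=False, z=False;
  j=True, z=False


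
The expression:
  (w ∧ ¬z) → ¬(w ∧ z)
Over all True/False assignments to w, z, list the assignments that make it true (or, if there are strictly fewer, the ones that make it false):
is always true.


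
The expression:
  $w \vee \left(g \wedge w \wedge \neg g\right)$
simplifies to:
$w$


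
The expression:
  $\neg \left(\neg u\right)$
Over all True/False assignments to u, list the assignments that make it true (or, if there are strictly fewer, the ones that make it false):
is true only for:
  u=True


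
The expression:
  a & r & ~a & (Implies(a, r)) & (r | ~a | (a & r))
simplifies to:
False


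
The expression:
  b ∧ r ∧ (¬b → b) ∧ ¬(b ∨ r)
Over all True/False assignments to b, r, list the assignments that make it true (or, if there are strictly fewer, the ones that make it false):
is never true.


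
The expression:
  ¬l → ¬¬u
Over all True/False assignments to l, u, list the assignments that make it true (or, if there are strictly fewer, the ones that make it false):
is false only for:
  l=False, u=False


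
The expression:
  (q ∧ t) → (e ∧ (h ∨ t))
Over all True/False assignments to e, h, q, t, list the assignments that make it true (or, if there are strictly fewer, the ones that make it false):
is false only for:
  e=False, h=False, q=True, t=True;
  e=False, h=True, q=True, t=True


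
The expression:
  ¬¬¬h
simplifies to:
¬h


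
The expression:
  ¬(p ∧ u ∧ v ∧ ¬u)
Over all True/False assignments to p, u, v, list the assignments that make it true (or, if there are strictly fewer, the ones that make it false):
is always true.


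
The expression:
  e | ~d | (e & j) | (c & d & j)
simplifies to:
e | ~d | (c & j)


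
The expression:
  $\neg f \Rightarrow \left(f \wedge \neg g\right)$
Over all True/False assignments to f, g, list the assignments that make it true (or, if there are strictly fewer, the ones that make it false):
is true only for:
  f=True, g=False;
  f=True, g=True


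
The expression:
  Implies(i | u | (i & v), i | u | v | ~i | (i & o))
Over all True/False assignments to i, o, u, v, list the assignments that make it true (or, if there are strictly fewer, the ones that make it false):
is always true.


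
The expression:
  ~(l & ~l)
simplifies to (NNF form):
True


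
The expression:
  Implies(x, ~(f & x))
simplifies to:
~f | ~x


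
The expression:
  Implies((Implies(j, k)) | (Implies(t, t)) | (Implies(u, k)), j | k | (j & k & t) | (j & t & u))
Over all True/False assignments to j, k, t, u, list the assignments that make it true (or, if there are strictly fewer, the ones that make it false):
is false only for:
  j=False, k=False, t=False, u=False;
  j=False, k=False, t=False, u=True;
  j=False, k=False, t=True, u=False;
  j=False, k=False, t=True, u=True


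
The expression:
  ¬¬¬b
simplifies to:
¬b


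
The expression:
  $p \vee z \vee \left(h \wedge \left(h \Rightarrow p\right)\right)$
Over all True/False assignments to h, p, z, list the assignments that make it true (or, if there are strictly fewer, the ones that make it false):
is false only for:
  h=False, p=False, z=False;
  h=True, p=False, z=False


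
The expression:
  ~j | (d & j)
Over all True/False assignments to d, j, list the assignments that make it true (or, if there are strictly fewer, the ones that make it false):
is false only for:
  d=False, j=True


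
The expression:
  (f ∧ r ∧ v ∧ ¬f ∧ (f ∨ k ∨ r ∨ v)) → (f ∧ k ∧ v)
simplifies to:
True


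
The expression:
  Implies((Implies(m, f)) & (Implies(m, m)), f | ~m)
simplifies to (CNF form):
True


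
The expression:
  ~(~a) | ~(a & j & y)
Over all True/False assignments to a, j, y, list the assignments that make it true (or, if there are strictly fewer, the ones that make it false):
is always true.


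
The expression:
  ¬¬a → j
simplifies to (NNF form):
j ∨ ¬a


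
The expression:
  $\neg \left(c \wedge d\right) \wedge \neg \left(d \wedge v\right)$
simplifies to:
$\left(\neg c \wedge \neg v\right) \vee \neg d$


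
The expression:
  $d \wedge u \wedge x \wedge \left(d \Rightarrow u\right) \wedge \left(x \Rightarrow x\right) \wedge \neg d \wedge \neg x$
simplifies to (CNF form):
$\text{False}$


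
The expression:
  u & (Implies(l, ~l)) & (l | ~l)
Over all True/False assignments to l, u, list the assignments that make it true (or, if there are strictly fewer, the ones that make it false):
is true only for:
  l=False, u=True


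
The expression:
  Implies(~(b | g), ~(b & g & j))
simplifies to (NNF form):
True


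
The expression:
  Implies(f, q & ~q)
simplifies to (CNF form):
~f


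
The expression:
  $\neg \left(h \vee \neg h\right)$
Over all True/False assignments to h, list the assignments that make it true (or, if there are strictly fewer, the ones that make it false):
is never true.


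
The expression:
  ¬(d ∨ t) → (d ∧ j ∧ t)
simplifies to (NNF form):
d ∨ t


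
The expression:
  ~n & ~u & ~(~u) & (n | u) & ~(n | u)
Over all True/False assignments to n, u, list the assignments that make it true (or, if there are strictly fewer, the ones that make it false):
is never true.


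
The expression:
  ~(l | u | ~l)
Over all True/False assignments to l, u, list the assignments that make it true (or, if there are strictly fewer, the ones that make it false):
is never true.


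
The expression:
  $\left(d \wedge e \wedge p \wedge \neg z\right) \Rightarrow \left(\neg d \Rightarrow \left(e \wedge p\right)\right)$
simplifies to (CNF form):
$\text{True}$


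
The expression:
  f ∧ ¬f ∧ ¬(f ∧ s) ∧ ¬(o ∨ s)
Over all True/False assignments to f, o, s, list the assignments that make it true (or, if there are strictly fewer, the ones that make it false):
is never true.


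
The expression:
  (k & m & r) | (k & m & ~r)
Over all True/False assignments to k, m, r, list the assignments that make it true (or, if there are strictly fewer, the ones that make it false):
is true only for:
  k=True, m=True, r=False;
  k=True, m=True, r=True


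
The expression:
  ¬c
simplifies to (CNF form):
¬c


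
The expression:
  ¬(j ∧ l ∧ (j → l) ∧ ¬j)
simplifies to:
True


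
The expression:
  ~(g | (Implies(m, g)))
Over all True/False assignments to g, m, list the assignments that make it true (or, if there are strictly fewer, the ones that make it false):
is true only for:
  g=False, m=True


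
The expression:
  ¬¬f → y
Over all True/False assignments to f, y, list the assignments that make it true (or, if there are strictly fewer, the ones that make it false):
is false only for:
  f=True, y=False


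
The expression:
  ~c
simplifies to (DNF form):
~c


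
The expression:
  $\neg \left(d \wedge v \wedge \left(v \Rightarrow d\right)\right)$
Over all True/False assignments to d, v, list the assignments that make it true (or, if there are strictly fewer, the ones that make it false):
is false only for:
  d=True, v=True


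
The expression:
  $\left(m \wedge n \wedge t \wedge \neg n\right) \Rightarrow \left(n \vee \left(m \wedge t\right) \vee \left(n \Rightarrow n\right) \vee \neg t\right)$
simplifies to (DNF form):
$\text{True}$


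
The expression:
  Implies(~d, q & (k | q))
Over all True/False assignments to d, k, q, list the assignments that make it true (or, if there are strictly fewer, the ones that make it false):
is false only for:
  d=False, k=False, q=False;
  d=False, k=True, q=False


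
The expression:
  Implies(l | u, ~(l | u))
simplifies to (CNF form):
~l & ~u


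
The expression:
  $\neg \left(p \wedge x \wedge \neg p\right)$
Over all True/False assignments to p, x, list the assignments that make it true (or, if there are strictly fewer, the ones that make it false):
is always true.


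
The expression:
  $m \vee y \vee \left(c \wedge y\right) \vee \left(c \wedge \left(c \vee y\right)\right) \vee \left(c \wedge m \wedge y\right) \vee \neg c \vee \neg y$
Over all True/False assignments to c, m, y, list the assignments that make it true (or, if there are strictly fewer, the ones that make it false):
is always true.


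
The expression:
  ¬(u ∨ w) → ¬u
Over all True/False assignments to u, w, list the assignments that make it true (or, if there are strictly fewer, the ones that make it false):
is always true.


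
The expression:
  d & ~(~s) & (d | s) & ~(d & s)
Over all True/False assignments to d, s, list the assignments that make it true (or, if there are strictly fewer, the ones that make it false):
is never true.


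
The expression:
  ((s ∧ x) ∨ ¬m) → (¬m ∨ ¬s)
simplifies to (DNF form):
¬m ∨ ¬s ∨ ¬x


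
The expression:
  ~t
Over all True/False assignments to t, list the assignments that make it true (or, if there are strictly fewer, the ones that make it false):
is true only for:
  t=False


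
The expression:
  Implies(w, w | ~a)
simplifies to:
True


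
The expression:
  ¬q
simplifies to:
¬q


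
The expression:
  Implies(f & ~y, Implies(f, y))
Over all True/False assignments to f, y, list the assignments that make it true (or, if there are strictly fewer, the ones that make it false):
is false only for:
  f=True, y=False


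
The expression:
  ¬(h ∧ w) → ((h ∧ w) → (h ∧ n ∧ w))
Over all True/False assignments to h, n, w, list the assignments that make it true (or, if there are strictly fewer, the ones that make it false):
is always true.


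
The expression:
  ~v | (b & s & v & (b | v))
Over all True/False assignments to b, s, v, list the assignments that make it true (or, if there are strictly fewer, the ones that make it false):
is false only for:
  b=False, s=False, v=True;
  b=False, s=True, v=True;
  b=True, s=False, v=True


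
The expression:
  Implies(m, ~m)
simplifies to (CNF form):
~m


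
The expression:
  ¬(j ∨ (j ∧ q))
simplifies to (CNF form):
¬j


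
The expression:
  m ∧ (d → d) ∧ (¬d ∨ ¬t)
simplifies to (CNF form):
m ∧ (¬d ∨ ¬t)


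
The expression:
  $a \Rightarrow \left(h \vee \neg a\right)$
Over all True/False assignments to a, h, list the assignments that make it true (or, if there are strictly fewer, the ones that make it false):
is false only for:
  a=True, h=False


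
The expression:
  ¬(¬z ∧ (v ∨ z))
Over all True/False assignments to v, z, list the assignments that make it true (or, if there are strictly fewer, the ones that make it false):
is false only for:
  v=True, z=False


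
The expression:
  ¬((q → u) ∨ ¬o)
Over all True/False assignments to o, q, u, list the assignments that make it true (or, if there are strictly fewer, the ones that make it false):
is true only for:
  o=True, q=True, u=False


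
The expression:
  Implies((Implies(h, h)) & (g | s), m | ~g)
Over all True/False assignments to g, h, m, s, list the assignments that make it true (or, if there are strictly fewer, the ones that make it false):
is false only for:
  g=True, h=False, m=False, s=False;
  g=True, h=False, m=False, s=True;
  g=True, h=True, m=False, s=False;
  g=True, h=True, m=False, s=True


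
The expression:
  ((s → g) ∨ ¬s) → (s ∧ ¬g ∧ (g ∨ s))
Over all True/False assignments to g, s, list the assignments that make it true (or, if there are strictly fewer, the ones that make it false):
is true only for:
  g=False, s=True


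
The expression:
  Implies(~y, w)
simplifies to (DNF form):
w | y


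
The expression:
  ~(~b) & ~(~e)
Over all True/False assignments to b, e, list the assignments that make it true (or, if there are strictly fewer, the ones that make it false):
is true only for:
  b=True, e=True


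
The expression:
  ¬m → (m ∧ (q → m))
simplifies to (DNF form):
m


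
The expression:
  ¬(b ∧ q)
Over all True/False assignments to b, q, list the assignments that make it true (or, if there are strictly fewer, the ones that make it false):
is false only for:
  b=True, q=True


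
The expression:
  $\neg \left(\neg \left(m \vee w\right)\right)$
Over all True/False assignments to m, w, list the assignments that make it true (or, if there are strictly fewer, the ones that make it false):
is false only for:
  m=False, w=False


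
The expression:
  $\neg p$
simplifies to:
$\neg p$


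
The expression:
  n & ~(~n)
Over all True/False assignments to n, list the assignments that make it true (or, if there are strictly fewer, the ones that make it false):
is true only for:
  n=True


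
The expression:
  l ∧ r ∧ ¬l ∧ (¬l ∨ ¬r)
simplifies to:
False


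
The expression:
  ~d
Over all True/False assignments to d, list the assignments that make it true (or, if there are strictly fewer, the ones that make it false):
is true only for:
  d=False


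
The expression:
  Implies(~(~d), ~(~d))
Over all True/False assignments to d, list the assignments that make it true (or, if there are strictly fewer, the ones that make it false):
is always true.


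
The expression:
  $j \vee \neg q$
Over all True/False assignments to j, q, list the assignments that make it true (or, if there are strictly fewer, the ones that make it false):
is false only for:
  j=False, q=True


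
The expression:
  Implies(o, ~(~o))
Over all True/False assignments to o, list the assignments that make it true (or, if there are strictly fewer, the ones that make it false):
is always true.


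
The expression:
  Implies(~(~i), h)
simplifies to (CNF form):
h | ~i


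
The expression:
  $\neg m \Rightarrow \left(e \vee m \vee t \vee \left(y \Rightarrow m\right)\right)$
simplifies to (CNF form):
$e \vee m \vee t \vee \neg y$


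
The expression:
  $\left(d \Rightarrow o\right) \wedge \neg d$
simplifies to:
$\neg d$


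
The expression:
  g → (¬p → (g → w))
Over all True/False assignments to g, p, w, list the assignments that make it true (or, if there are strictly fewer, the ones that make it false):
is false only for:
  g=True, p=False, w=False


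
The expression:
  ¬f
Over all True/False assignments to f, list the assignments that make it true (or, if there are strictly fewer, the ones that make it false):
is true only for:
  f=False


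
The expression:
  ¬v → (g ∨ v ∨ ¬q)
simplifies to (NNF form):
g ∨ v ∨ ¬q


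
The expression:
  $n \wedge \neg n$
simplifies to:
$\text{False}$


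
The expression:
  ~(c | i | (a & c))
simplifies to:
~c & ~i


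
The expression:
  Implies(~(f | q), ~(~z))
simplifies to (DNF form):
f | q | z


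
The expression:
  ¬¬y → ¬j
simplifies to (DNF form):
¬j ∨ ¬y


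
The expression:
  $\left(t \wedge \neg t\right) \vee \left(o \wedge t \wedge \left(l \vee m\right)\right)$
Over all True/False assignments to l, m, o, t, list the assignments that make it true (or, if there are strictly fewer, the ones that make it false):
is true only for:
  l=False, m=True, o=True, t=True;
  l=True, m=False, o=True, t=True;
  l=True, m=True, o=True, t=True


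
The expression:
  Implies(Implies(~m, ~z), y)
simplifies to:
y | (z & ~m)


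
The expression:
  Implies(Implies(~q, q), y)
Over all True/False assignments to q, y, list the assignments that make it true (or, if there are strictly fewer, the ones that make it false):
is false only for:
  q=True, y=False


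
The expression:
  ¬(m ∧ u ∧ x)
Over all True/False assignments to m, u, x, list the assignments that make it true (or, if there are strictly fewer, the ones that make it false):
is false only for:
  m=True, u=True, x=True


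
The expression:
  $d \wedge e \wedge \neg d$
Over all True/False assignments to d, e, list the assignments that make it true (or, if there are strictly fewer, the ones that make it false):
is never true.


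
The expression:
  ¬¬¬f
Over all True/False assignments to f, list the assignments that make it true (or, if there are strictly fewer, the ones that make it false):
is true only for:
  f=False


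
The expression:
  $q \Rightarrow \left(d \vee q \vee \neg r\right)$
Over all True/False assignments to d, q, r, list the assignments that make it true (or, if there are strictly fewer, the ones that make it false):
is always true.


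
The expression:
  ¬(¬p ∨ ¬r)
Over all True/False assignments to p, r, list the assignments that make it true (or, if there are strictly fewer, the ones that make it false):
is true only for:
  p=True, r=True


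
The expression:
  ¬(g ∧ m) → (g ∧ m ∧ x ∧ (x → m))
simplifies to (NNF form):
g ∧ m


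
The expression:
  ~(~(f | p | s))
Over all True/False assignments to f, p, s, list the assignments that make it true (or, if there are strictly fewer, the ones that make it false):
is false only for:
  f=False, p=False, s=False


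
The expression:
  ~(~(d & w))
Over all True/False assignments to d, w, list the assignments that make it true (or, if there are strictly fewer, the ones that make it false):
is true only for:
  d=True, w=True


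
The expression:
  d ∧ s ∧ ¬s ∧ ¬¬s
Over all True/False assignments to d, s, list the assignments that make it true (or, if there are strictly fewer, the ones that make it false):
is never true.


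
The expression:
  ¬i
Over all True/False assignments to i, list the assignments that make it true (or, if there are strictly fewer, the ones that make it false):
is true only for:
  i=False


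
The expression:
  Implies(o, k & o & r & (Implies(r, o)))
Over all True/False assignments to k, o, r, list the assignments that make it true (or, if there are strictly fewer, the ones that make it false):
is false only for:
  k=False, o=True, r=False;
  k=False, o=True, r=True;
  k=True, o=True, r=False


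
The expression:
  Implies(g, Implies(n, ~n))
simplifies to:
~g | ~n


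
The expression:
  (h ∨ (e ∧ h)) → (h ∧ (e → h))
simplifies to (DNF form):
True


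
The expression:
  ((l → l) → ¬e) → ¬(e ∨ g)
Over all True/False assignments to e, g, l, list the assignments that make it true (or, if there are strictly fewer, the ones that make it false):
is false only for:
  e=False, g=True, l=False;
  e=False, g=True, l=True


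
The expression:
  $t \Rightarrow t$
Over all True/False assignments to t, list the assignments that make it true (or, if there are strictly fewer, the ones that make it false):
is always true.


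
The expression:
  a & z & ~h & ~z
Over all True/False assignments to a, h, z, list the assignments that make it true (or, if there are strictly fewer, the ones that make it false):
is never true.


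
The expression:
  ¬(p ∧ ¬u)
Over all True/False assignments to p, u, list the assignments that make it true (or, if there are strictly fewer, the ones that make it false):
is false only for:
  p=True, u=False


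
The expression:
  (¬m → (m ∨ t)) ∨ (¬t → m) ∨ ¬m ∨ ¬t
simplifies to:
True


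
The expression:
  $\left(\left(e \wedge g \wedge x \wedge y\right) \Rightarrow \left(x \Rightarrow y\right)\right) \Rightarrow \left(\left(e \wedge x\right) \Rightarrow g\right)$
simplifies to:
$g \vee \neg e \vee \neg x$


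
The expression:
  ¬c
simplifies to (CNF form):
¬c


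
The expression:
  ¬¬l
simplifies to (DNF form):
l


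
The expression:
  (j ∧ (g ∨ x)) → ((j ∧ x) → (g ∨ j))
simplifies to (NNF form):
True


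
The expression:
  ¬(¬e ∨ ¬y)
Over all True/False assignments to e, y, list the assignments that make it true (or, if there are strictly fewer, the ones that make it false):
is true only for:
  e=True, y=True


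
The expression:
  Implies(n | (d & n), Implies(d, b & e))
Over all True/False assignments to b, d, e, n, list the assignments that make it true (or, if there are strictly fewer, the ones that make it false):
is false only for:
  b=False, d=True, e=False, n=True;
  b=False, d=True, e=True, n=True;
  b=True, d=True, e=False, n=True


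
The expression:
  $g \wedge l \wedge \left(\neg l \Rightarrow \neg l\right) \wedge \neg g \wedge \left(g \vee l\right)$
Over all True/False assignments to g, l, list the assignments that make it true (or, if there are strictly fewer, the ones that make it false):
is never true.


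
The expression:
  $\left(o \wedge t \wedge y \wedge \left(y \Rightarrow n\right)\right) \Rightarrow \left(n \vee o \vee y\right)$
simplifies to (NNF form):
$\text{True}$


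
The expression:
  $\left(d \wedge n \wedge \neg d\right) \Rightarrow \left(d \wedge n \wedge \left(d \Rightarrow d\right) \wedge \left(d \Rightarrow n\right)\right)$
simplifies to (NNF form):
$\text{True}$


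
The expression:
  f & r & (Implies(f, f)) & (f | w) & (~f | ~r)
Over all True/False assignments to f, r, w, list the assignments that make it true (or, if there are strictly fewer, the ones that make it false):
is never true.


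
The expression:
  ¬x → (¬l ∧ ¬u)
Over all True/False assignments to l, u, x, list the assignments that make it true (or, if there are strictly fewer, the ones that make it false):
is false only for:
  l=False, u=True, x=False;
  l=True, u=False, x=False;
  l=True, u=True, x=False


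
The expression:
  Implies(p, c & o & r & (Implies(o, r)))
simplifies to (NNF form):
~p | (c & o & r)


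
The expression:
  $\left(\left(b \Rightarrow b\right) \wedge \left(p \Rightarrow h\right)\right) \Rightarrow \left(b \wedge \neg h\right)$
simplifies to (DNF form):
$\left(b \wedge \neg h\right) \vee \left(p \wedge \neg h\right)$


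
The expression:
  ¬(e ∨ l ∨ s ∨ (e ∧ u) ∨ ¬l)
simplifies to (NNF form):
False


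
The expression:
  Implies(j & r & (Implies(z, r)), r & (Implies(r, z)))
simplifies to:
z | ~j | ~r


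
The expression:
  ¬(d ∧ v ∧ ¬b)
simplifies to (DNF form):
b ∨ ¬d ∨ ¬v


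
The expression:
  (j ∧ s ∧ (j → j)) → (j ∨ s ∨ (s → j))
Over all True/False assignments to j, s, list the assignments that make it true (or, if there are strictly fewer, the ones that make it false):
is always true.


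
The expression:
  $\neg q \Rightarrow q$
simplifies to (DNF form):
$q$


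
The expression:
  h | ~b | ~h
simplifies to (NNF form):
True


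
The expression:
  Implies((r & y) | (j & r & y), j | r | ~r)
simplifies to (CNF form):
True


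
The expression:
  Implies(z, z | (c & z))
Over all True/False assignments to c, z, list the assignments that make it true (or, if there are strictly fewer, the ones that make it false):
is always true.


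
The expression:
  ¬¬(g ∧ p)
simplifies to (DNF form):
g ∧ p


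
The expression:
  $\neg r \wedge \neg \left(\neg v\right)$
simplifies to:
$v \wedge \neg r$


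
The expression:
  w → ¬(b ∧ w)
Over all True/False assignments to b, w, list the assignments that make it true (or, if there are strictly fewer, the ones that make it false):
is false only for:
  b=True, w=True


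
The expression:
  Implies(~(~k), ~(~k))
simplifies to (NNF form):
True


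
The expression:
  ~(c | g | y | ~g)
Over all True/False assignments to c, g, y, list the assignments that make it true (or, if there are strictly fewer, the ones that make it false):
is never true.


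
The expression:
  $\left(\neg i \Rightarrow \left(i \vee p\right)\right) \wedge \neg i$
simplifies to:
$p \wedge \neg i$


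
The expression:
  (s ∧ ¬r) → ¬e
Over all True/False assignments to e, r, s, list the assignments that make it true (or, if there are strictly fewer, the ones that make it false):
is false only for:
  e=True, r=False, s=True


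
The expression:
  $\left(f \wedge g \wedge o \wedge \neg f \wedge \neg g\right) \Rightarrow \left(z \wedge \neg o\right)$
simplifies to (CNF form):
$\text{True}$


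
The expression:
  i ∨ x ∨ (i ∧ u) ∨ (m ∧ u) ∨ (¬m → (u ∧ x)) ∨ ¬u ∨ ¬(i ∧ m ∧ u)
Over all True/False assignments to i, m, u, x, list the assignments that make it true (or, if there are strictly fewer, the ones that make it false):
is always true.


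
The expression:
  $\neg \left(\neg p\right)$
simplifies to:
$p$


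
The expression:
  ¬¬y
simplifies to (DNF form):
y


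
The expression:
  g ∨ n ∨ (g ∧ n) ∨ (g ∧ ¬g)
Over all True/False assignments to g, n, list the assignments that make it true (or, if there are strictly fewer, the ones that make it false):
is false only for:
  g=False, n=False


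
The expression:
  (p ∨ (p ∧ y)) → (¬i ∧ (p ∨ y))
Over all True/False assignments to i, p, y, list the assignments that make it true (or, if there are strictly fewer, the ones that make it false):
is false only for:
  i=True, p=True, y=False;
  i=True, p=True, y=True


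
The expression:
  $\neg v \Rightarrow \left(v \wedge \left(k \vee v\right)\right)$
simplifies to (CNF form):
$v$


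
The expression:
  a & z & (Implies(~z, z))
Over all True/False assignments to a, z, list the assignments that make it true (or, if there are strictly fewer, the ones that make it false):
is true only for:
  a=True, z=True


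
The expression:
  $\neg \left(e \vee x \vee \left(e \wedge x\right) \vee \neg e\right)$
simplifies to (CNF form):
$\text{False}$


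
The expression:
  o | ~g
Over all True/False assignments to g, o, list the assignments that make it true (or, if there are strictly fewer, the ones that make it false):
is false only for:
  g=True, o=False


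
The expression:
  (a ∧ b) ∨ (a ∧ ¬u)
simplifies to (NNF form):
a ∧ (b ∨ ¬u)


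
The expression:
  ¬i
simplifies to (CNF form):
¬i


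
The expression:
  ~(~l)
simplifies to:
l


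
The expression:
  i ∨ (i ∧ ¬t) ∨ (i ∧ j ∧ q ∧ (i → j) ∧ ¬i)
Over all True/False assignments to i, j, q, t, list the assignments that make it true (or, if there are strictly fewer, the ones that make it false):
is true only for:
  i=True, j=False, q=False, t=False;
  i=True, j=False, q=False, t=True;
  i=True, j=False, q=True, t=False;
  i=True, j=False, q=True, t=True;
  i=True, j=True, q=False, t=False;
  i=True, j=True, q=False, t=True;
  i=True, j=True, q=True, t=False;
  i=True, j=True, q=True, t=True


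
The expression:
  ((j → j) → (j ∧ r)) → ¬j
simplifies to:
¬j ∨ ¬r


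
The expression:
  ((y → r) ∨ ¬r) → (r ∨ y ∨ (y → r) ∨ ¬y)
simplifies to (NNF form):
True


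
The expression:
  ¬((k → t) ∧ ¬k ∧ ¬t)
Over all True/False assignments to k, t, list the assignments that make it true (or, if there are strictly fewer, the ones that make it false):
is false only for:
  k=False, t=False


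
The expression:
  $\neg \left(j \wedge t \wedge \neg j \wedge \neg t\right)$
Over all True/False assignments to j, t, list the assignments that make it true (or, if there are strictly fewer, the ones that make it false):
is always true.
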